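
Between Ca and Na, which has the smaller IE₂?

Ca

After 1 electron has been removed, what remains? Ca⁺ still has 1 valence electron; Na⁺ is the bare [Ne] core.
Core electrons are held far more tightly than valence electrons, so Na tops the IE_2 order.
Tabulated IE_2 (kJ/mol): Ca 1145, Na 4562.
Hence IE_2: Ca < Na.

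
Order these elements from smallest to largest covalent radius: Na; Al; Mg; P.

Na is in period 3, group 1; Mg is in period 3, group 2; Al is in period 3, group 13; P is in period 3, group 15.
Moving right in a period, electrons are added to the same shell under a stronger nuclear pull, so atoms get smaller; moving down, a new shell is opened and atoms get larger.
All lie in period 3, so atomic radius increases right to left.
So from smallest to largest: P < Al < Mg < Na.

P, Al, Mg, Na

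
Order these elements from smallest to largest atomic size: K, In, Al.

Al < In < K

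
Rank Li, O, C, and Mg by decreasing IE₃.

The third ionization energy removes an electron from the +2 ion. For each element: Li²⁺ is already 1 electron into the core; O²⁺ still has 4 valence electrons; C²⁺ still has 2 valence electrons; Mg²⁺ is the bare [Ne] core.
Core electrons are held far more tightly than valence electrons, so Mg and Li top the IE_3 order.
Valence configurations: O²⁺ [He]2s²2p², C²⁺ [He]2s².
Approximate IE_3 values (kJ/mol): Li 11815, O 5300, C 4620, Mg 7733.
Overall IE_3 order: C < O < Mg < Li.

Li, Mg, O, C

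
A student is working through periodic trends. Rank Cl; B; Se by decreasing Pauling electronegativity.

B is in period 2, group 13; Cl is in period 3, group 17; Se is in period 4, group 16.
Smaller atoms with higher effective nuclear charge are more electronegative.
These span different periods and groups, so the two trends combine.
Se > B: period and group pull opposite ways; the across-period shift dominates (2.55 vs 2.04).
Cl > Se: relative to Se, both the across-period and down-group shifts push Cl's electronegativity up.
Approximate values (Pauling): B 2.04, Cl 3.16, Se 2.55.
So from highest to lowest: Cl > Se > B.

Cl > Se > B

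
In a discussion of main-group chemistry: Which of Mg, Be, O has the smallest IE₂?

The second ionization energy removes an electron from the +1 ion. For each element: Mg⁺ still has 1 valence electron; Be⁺ still has 1 valence electron; O⁺ still has 5 valence electrons.
All are still removing valence electrons, so compare the +1 ions as you would atoms: IE_2 generally rises across a period (higher Z_eff) and falls down a group (larger shell), subject to the usual subshell exceptions.
Valence configurations: Mg⁺ [Ne]3s¹, Be⁺ [He]2s¹, O⁺ [He]2s²2p³.
Tabulated IE_2 (kJ/mol): Mg 1451, Be 1757, O 3388.
Overall IE_2 order: Mg < Be < O.

Mg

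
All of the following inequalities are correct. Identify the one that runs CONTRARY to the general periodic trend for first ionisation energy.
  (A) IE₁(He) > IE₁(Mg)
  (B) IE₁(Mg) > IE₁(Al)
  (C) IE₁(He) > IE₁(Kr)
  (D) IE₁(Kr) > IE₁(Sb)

The general trend: first ionisation energy increases across a period and decreases down a group.
(A) He (period 1, group 18) vs Mg (period 3, group 2): the stated order agrees with the simple trend.
(B) Mg (period 3, group 2) vs Al (period 3, group 13): the stated order contradicts the simple trend.
(C) He (period 1, group 18) vs Kr (period 4, group 18): the stated order agrees with the simple trend.
(D) Kr (period 4, group 18) vs Sb (period 5, group 15): the stated order agrees with the simple trend.
The exception is (B): Al's single 3p electron is easier to remove than one from Mg's filled 3s².

(B)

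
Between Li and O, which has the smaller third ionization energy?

IE_3 is the cost of taking one more electron from the +2 cation: Li²⁺ is already 1 electron into the core; O²⁺ still has 4 valence electrons.
Breaking into a closed-shell core is much more expensive than removing a leftover valence electron — Li has the largest IE_3 here.
Approximate IE_3 values (kJ/mol): Li 11815, O 5300.
So the third ionization energies run O < Li.

O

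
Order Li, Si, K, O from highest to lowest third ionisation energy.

IE_3 is the cost of taking one more electron from the +2 cation: Li²⁺ is already 1 electron into the core; Si²⁺ still has 2 valence electrons; K²⁺ is already 1 electron into the core; O²⁺ still has 4 valence electrons.
Usually core removal costs more than valence removal, but here the competition is close: a tightly held n=2 valence electron can cost more to remove than an n=3 core electron, so the actual values have to decide it.
Valence configurations: Si²⁺ [Ne]3s², O²⁺ [He]2s²2p².
Approximate IE_3 values (kJ/mol): Li 11815, Si 3232, K 4420, O 5300.
So the third ionization energies run Si < K < O < Li.

Li, O, K, Si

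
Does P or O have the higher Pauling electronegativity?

O is in period 2, group 16; P is in period 3, group 15.
Smaller atoms with higher effective nuclear charge are more electronegative.
Neither a single period nor a single group — weigh both effects.
O > P: relative to P, both the across-period and down-group shifts push O's electronegativity up.
Tabulated electronegativity (Pauling): O 3.44, P 2.19.
So O has the higher Pauling electronegativity (O > P).

O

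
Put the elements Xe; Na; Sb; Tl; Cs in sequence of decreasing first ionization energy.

Na is in period 3, group 1; Sb is in period 5, group 15; Xe is in period 5, group 18; Cs is in period 6, group 1; Tl is in period 6, group 13.
First ionization energy rises across a period (greater Z_eff holds electrons more tightly) and falls down a group (valence electrons are farther from the nucleus).
Here both period and group differ, so the two effects have to be weighed against each other.
Na > Cs: Na sits above Cs in group 1, so the down-group effect alone puts Na higher.
Tl > Na: the two effects oppose for this pair; the across-period effect wins (589 vs 496 kJ/mol).
Sb > Tl: relative to Tl, both the across-period and down-group shifts push Sb's first ionization energy up.
Xe > Sb: Xe lies to the right of Sb in period 5, so the across-period effect alone puts Xe higher.
For reference (kJ/mol): Na 496, Sb 831, Xe 1170, Cs 376, Tl 589.
So from highest to lowest: Xe > Sb > Tl > Na > Cs.

Xe > Sb > Tl > Na > Cs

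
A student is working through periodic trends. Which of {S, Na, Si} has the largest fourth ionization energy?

Na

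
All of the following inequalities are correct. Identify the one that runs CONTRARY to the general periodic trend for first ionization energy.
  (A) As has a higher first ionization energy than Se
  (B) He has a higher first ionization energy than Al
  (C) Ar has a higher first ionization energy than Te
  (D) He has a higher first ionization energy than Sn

(A)

The general trend: first ionization energy increases across a period and decreases down a group.
(A) As (period 4, group 15) vs Se (period 4, group 16): the stated order contradicts the simple trend.
(B) He (period 1, group 18) vs Al (period 3, group 13): the stated order agrees with the simple trend.
(C) Ar (period 3, group 18) vs Te (period 5, group 16): the stated order agrees with the simple trend.
(D) He (period 1, group 18) vs Sn (period 5, group 14): the stated order agrees with the simple trend.
The exception is (A): Se (4p⁴) ionizes more easily than half-filled As (4p³).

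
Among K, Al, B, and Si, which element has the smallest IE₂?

Si

The second ionization energy removes an electron from the +1 ion. For each element: K⁺ is the bare [Ar] core; Al⁺ still has 2 valence electrons; B⁺ still has 2 valence electrons; Si⁺ still has 3 valence electrons.
Pulling an electron out of a noble-gas core costs far more than removing a remaining valence electron, so K sits at the high end of IE_2.
Valence configurations: Al⁺ [Ne]3s², B⁺ [He]2s², Si⁺ [Ne]3s²3p¹.
Si⁺ loses a lone 3p electron whereas Al⁺ must break into a filled 3s² pair, so IE_2(Al) > IE_2(Si) even though Si has the higher nuclear charge.
Tabulated IE_2 (kJ/mol): K 3052, Al 1817, B 2427, Si 1577.
So the second ionization energies run Si < Al < B < K.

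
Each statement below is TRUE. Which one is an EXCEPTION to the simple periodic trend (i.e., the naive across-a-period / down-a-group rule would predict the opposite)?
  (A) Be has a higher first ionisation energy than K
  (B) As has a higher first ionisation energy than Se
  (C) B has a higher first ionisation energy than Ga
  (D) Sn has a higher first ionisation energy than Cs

(B)

The general trend: first ionisation energy increases across a period and decreases down a group.
(A) Be (period 2, group 2) vs K (period 4, group 1): the stated order agrees with the simple trend.
(B) As (period 4, group 15) vs Se (period 4, group 16): the stated order contradicts the simple trend.
(C) B (period 2, group 13) vs Ga (period 4, group 13): the stated order agrees with the simple trend.
(D) Sn (period 5, group 14) vs Cs (period 6, group 1): the stated order agrees with the simple trend.
The exception is (B): Se (4p⁴) ionizes more easily than half-filled As (4p³).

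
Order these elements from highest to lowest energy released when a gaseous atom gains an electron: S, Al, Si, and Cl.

Atoms with high Z_eff and room in the valence shell (especially the halogens) have the most exothermic electron affinities.
All lie in period 3, so electron affinity increases left to right.
So from highest to lowest: Cl > S > Si > Al.

Cl, S, Si, Al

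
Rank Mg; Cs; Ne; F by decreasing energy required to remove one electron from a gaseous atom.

Ne > F > Mg > Cs

F is in period 2, group 17; Ne is in period 2, group 18; Mg is in period 3, group 2; Cs is in period 6, group 1.
Across a period the outer electron is held more tightly (higher IE₁); down a group it sits in a higher shell, more shielded, and comes off more easily.
Neither a single period nor a single group — weigh both effects.
Mg > Cs: relative to Cs, both the across-period and down-group shifts push Mg's first ionization energy up.
F > Mg: relative to Mg, both the across-period and down-group shifts push F's first ionization energy up.
Ne > F: Ne lies to the right of F in period 2, so the across-period effect alone puts Ne higher.
Tabulated first ionization energy (kJ/mol): F 1681, Ne 2081, Mg 738, Cs 376.
So from highest to lowest: Ne > F > Mg > Cs.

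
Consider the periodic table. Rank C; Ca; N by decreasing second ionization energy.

IE_2 is the cost of taking one more electron from the +1 cation: C⁺ still has 3 valence electrons; Ca⁺ still has 1 valence electron; N⁺ still has 4 valence electrons.
All are still removing valence electrons, so compare the +1 ions as you would atoms: IE_2 generally rises across a period (higher Z_eff) and falls down a group (larger shell), subject to the usual subshell exceptions.
Valence configurations: C⁺ [He]2s²2p¹, Ca⁺ [Ar]4s¹, N⁺ [He]2s²2p².
Approximate IE_2 values (kJ/mol): C 2353, Ca 1145, N 2856.
Putting it together, IE_2: Ca < C < N.

N, C, Ca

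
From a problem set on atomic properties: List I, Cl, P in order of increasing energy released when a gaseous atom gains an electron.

Atoms with high Z_eff and room in the valence shell (especially the halogens) have the most exothermic electron affinities.
These span different periods and groups, so the two trends combine.
I > P: the two effects oppose for this pair; the across-period effect wins (295 vs 72 kJ/mol).
Cl > I: they share group 17; the group trend gives Cl the larger value.
Approximate values (kJ/mol): P 72, Cl 349, I 295.
So from lowest to highest: P < I < Cl.

P, I, Cl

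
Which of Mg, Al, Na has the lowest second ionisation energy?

Mg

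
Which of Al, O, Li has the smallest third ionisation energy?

The third ionization energy removes an electron from the +2 ion. For each element: Al²⁺ still has 1 valence electron; O²⁺ still has 4 valence electrons; Li²⁺ is already 1 electron into the core.
Core electrons are held far more tightly than valence electrons, so Li tops the IE_3 order.
Valence configurations: Al²⁺ [Ne]3s¹, O²⁺ [He]2s²2p².
The numbers (kJ/mol): Al 2745, O 5300, Li 11815.
Overall IE_3 order: Al < O < Li.

Al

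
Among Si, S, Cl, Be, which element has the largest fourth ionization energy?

After 3 electrons have been removed, what remains? Si³⁺ still has 1 valence electron; S³⁺ still has 3 valence electrons; Cl³⁺ still has 4 valence electrons; Be³⁺ is already 1 electron into the core.
Breaking into a closed-shell core is much more expensive than removing a leftover valence electron — Be has the largest IE_4 here.
Valence configurations: Si³⁺ [Ne]3s¹, S³⁺ [Ne]3s²3p¹, Cl³⁺ [Ne]3s²3p².
The numbers (kJ/mol): Si 4356, S 4556, Cl 5159, Be 21007.
Hence IE_4: Si < S < Cl < Be.

Be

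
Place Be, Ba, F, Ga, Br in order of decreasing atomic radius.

Ba, Ga, Br, Be, F

Moving right in a period, electrons are added to the same shell under a stronger nuclear pull, so atoms get smaller; moving down, a new shell is opened and atoms get larger.
These span different periods and groups, so the two trends combine.
Be > F: both are in period 2; the period trend gives Be the larger value.
Br > Be: period and group pull opposite ways; the down-group shift dominates (114 vs 102 pm).
Ga > Br: Ga lies to the left of Br in period 4, so the across-period effect alone puts Ga larger.
Ba > Ga: relative to Ga, both the across-period and down-group shifts push Ba's atomic radius up.
For reference (pm): Be 102, F 64, Ga 124, Br 114, Ba 196.
So from largest to smallest: Ba > Ga > Br > Be > F.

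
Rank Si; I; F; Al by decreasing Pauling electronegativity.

F > I > Si > Al

F is in period 2, group 17; Al is in period 3, group 13; Si is in period 3, group 14; I is in period 5, group 17.
EN rises left→right (higher Z_eff, smaller atoms) and falls top→bottom (larger, more shielded atoms).
Here both period and group differ, so the two effects have to be weighed against each other.
Si > Al: Si lies to the right of Al in period 3, so the across-period effect alone puts Si higher.
I > Si: period and group pull opposite ways; the across-period shift dominates (2.66 vs 1.90).
F > I: they share group 17; the group trend gives F the larger value.
Approximate values (Pauling): F 3.98, Al 1.61, Si 1.90, I 2.66.
So from highest to lowest: F > I > Si > Al.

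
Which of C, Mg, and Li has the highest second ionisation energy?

Li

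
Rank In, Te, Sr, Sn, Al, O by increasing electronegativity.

Atoms toward the upper right of the periodic table pull bonding electrons most strongly.
Neither a single period nor a single group — weigh both effects.
Al > Sr: both effects reinforce here, so Al is clearly the higher of the two.
In > Al: this pair runs against the simple trend — see the exception note.
Sn > In: both are in period 5; the period trend gives Sn the larger value.
Te > Sn: Te lies to the right of Sn in period 5, so the across-period effect alone puts Te higher.
O > Te: they share group 16; the group trend gives O the larger value.
Note the exception: In has a higher electronegativity than Al, contrary to the simple trend — poor shielding by filled d (and f) subshells raises the heavier element's effective nuclear charge more than the simple down-group trend predicts.
Tabulated electronegativity (Pauling): O 3.44, Al 1.61, Sr 0.95, In 1.78, Sn 1.96, Te 2.10.
So from lowest to highest: Sr < Al < In < Sn < Te < O.

Sr, Al, In, Sn, Te, O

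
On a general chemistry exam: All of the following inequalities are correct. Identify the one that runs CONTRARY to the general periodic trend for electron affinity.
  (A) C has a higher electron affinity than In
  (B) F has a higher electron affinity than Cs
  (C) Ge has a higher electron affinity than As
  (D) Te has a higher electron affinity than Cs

(C)

The general trend: electron affinity increases across a period and decreases down a group.
(A) C (period 2, group 14) vs In (period 5, group 13): the stated order agrees with the simple trend.
(B) F (period 2, group 17) vs Cs (period 6, group 1): the stated order agrees with the simple trend.
(C) Ge (period 4, group 14) vs As (period 4, group 15): the stated order contradicts the simple trend.
(D) Te (period 5, group 16) vs Cs (period 6, group 1): the stated order agrees with the simple trend.
The exception is (C): adding an electron to As's half-filled 4p³ is unfavourable, so Ge (4p²) has the more exothermic EA.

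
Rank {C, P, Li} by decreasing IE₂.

Li > C > P

After 1 electron has been removed, what remains? C⁺ still has 3 valence electrons; P⁺ still has 4 valence electrons; Li⁺ is the bare [He] core.
Breaking into a closed-shell core is much more expensive than removing a leftover valence electron — Li has the largest IE_2 here.
Valence configurations: C⁺ [He]2s²2p¹, P⁺ [Ne]3s²3p².
The numbers (kJ/mol): C 2353, P 1907, Li 7298.
Overall IE_2 order: P < C < Li.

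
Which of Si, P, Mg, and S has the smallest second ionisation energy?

After 1 electron has been removed, what remains? Si⁺ still has 3 valence electrons; P⁺ still has 4 valence electrons; Mg⁺ still has 1 valence electron; S⁺ still has 5 valence electrons.
All are still removing valence electrons, so compare the +1 ions as you would atoms: IE_2 generally rises across a period (higher Z_eff) and falls down a group (larger shell), subject to the usual subshell exceptions.
Valence configurations: Si⁺ [Ne]3s²3p¹, P⁺ [Ne]3s²3p², Mg⁺ [Ne]3s¹, S⁺ [Ne]3s²3p³.
The numbers (kJ/mol): Si 1577, P 1907, Mg 1451, S 2252.
So the second ionization energies run Mg < Si < P < S.

Mg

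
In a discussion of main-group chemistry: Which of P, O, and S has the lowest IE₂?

P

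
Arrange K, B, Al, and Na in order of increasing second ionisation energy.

Al, B, K, Na

The second ionization energy removes an electron from the +1 ion. For each element: K⁺ is the bare [Ar] core; B⁺ still has 2 valence electrons; Al⁺ still has 2 valence electrons; Na⁺ is the bare [Ne] core.
Pulling an electron out of a noble-gas core costs far more than removing a remaining valence electron, so K and Na sit at the high end of IE_2.
Valence configurations: B⁺ [He]2s², Al⁺ [Ne]3s².
The numbers (kJ/mol): K 3052, B 2427, Al 1817, Na 4562.
Overall IE_2 order: Al < B < K < Na.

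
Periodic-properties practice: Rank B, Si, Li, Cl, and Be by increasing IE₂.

After 1 electron has been removed, what remains? B⁺ still has 2 valence electrons; Si⁺ still has 3 valence electrons; Li⁺ is the bare [He] core; Cl⁺ still has 6 valence electrons; Be⁺ still has 1 valence electron.
Breaking into a closed-shell core is much more expensive than removing a leftover valence electron — Li has the largest IE_2 here.
Valence configurations: B⁺ [He]2s², Si⁺ [Ne]3s²3p¹, Cl⁺ [Ne]3s²3p⁴, Be⁺ [He]2s¹.
Approximate IE_2 values (kJ/mol): B 2427, Si 1577, Li 7298, Cl 2298, Be 1757.
Hence IE_2: Si < Be < Cl < B < Li.

Si < Be < Cl < B < Li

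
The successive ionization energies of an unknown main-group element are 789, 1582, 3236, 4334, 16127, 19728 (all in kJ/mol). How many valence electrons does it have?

4

Look for the largest jump between consecutive ionization energies: IE5/IE4 ≈ 3.7, far larger than any earlier ratio.
That jump marks the point where a core electron is being removed. So the atom has 4 valence electrons.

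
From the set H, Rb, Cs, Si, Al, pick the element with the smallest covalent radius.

H

Moving right in a period, electrons are added to the same shell under a stronger nuclear pull, so atoms get smaller; moving down, a new shell is opened and atoms get larger.
Here both period and group differ, so the two effects have to be weighed against each other.
Si > H: period and group pull opposite ways; the down-group shift dominates (116 vs 32 pm).
Al > Si: Al lies to the left of Si in period 3, so the across-period effect alone puts Al larger.
Rb > Al: relative to Al, both the across-period and down-group shifts push Rb's atomic radius up.
Cs > Rb: Cs sits below Rb in group 1, so the down-group effect alone puts Cs larger.
Tabulated atomic radius (pm): H 32, Al 126, Si 116, Rb 210, Cs 232.
The smallest covalent radius among these belongs to H.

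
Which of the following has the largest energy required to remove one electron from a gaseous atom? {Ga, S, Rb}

First ionization energy rises across a period (greater Z_eff holds electrons more tightly) and falls down a group (valence electrons are farther from the nucleus).
Here both period and group differ, so the two effects have to be weighed against each other.
Ga > Rb: relative to Rb, both the across-period and down-group shifts push Ga's first ionization energy up.
S > Ga: relative to Ga, both the across-period and down-group shifts push S's first ionization energy up.
Tabulated first ionization energy (kJ/mol): S 1000, Ga 579, Rb 403.
The largest energy required to remove one electron from a gaseous atom among these belongs to S.

S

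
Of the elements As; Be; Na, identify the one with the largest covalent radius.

Na

Be is in period 2, group 2; Na is in period 3, group 1; As is in period 4, group 15.
Atomic radius shrinks across a period as nuclear charge pulls the same shell inward, and grows down a group as new shells are added.
Here both period and group differ, so the two effects have to be weighed against each other.
As > Be: the two effects oppose for this pair; the down-group effect wins (121 vs 102 pm).
Na > As: period and group pull opposite ways; the across-period shift dominates (155 vs 121 pm).
For reference (pm): Be 102, Na 155, As 121.
The largest covalent radius among these belongs to Na.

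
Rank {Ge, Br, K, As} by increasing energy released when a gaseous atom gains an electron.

Atoms with high Z_eff and room in the valence shell (especially the halogens) have the most exothermic electron affinities.
All lie in period 4; the across-period trend (electron affinity increases left to right) applies, with the exception below.
Note the exception: Ge has a higher electron affinity than As, contrary to the simple trend — adding an electron to As's half-filled 4p³ is unfavourable, so Ge (4p²) has the more exothermic EA.
Approximate values (kJ/mol): K 48, Ge 119, As 78, Br 325.
So from lowest to highest: K < As < Ge < Br.

K < As < Ge < Br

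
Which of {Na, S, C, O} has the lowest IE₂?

S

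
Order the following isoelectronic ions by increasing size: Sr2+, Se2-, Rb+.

All of these have 36 electrons, so size is governed by nuclear charge alone: the more protons, the stronger the pull on the same electron cloud, and the smaller the ion.
Nuclear charges: Sr2+ (Z=38), Rb+ (Z=37), Se2- (Z=34).
Smallest to largest: Sr2+ < Rb+ < Se2-.

Sr2+ < Rb+ < Se2-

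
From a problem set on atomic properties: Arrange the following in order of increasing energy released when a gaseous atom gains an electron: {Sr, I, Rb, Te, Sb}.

Rb is in period 5, group 1; Sr is in period 5, group 2; Sb is in period 5, group 15; Te is in period 5, group 16; I is in period 5, group 17.
Adding an electron releases more energy for atoms nearer the top right (short of the noble gases).
All lie in period 5; the across-period trend (electron affinity increases left to right) applies, with the exception below.
Note the exception: Rb has a higher electron affinity than Sr, contrary to the simple trend — adding an electron to Sr (ns²) has to open a new, higher-energy np subshell, which is unfavourable.
For reference (kJ/mol): Rb 47, Sr 5, Sb 103, Te 190, I 295.
So from lowest to highest: Sr < Rb < Sb < Te < I.

Sr, Rb, Sb, Te, I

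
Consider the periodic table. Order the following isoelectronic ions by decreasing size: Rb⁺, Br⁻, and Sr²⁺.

All of these have 36 electrons, so size is governed by nuclear charge alone: the more protons, the stronger the pull on the same electron cloud, and the smaller the ion.
Nuclear charges: Sr²⁺ (Z=38), Rb⁺ (Z=37), Br⁻ (Z=35).
Largest to smallest: Br⁻ > Rb⁺ > Sr²⁺.

Br⁻ > Rb⁺ > Sr²⁺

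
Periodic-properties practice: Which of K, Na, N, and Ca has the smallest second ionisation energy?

Ca

IE_2 is the cost of taking one more electron from the +1 cation: K⁺ is the bare [Ar] core; Na⁺ is the bare [Ne] core; N⁺ still has 4 valence electrons; Ca⁺ still has 1 valence electron.
Pulling an electron out of a noble-gas core costs far more than removing a remaining valence electron, so K and Na sit at the high end of IE_2.
Valence configurations: N⁺ [He]2s²2p², Ca⁺ [Ar]4s¹.
Approximate IE_2 values (kJ/mol): K 3052, Na 4562, N 2856, Ca 1145.
Hence IE_2: Ca < N < K < Na.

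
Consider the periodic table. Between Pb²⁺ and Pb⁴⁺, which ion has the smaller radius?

Both ions have Z = 82 protons, but Pb⁴⁺ has lost more electrons, so its remaining electrons feel a larger effective nuclear charge per electron and are pulled in more tightly.
Higher positive charge → smaller ion, so Pb²⁺ > Pb⁴⁺.

Pb⁴⁺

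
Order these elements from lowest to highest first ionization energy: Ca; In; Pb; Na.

Na is in period 3, group 1; Ca is in period 4, group 2; In is in period 5, group 13; Pb is in period 6, group 14.
Removing the outermost electron gets harder across a period and easier down a group.
A diagonal step moves right (one effect) and down (the opposite effect) at once.
In > Na: the two effects oppose for this pair; the across-period effect wins (558 vs 496 kJ/mol).
Ca > In: the two effects oppose for this pair; the down-group effect wins (590 vs 558 kJ/mol).
Pb > Ca: period and group pull opposite ways; the across-period shift dominates (716 vs 590 kJ/mol).
Approximate values (kJ/mol): Na 496, Ca 590, In 558, Pb 716.
So from lowest to highest: Na < In < Ca < Pb.

Na < In < Ca < Pb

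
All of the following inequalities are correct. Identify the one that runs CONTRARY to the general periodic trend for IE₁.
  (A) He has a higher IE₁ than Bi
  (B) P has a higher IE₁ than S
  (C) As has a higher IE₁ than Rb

(B)

The general trend: IE₁ increases across a period and decreases down a group.
(A) He (period 1, group 18) vs Bi (period 6, group 15): the stated order agrees with the simple trend.
(B) P (period 3, group 15) vs S (period 3, group 16): the stated order contradicts the simple trend.
(C) As (period 4, group 15) vs Rb (period 5, group 1): the stated order agrees with the simple trend.
The exception is (B): S (3p⁴) ionizes more easily than half-filled P (3p³) because the paired 3p electron in S is pushed out by e⁻–e⁻ repulsion.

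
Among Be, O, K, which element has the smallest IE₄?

K

The fourth ionization energy removes an electron from the +3 ion. For each element: Be³⁺ is already 1 electron into the core; O³⁺ still has 3 valence electrons; K³⁺ is already 2 electrons into the core.
Usually core removal costs more than valence removal, but here the competition is close: a tightly held n=2 valence electron can cost more to remove than an n=3 core electron, so the actual values have to decide it.
Approximate IE_4 values (kJ/mol): Be 21007, O 7469, K 5877.
So the fourth ionization energies run K < O < Be.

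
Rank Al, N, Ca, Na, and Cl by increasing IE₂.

IE_2 is the cost of taking one more electron from the +1 cation: Al⁺ still has 2 valence electrons; N⁺ still has 4 valence electrons; Ca⁺ still has 1 valence electron; Na⁺ is the bare [Ne] core; Cl⁺ still has 6 valence electrons.
Core electrons are held far more tightly than valence electrons, so Na tops the IE_2 order.
Valence configurations: Al⁺ [Ne]3s², N⁺ [He]2s²2p², Ca⁺ [Ar]4s¹, Cl⁺ [Ne]3s²3p⁴.
The numbers (kJ/mol): Al 1817, N 2856, Ca 1145, Na 4562, Cl 2298.
Putting it together, IE_2: Ca < Al < Cl < N < Na.

Ca < Al < Cl < N < Na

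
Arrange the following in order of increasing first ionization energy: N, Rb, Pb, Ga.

N is in period 2, group 15; Ga is in period 4, group 13; Rb is in period 5, group 1; Pb is in period 6, group 14.
Removing the outermost electron gets harder across a period and easier down a group.
These span different periods and groups, so the two trends combine.
Ga > Rb: both effects reinforce here, so Ga is clearly the higher of the two.
Pb > Ga: period and group pull opposite ways; the across-period shift dominates (716 vs 579 kJ/mol).
N > Pb: both effects reinforce here, so N is clearly the higher of the two.
For reference (kJ/mol): N 1402, Ga 579, Rb 403, Pb 716.
So from lowest to highest: Rb < Ga < Pb < N.

Rb, Ga, Pb, N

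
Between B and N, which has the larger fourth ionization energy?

B

IE_4 is the cost of taking one more electron from the +3 cation: B³⁺ is the bare [He] core; N³⁺ still has 2 valence electrons.
Breaking into a closed-shell core is much more expensive than removing a leftover valence electron — B has the largest IE_4 here.
Approximate IE_4 values (kJ/mol): B 25026, N 7475.
Putting it together, IE_4: N < B.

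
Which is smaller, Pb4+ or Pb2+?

Both ions have Z = 82 protons, but Pb4+ has lost more electrons, so its remaining electrons feel a larger effective nuclear charge per electron and are pulled in more tightly.
Higher positive charge → smaller ion, so Pb2+ > Pb4+.

Pb4+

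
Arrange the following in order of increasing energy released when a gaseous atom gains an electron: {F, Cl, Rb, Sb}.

Rb < Sb < F < Cl

F is in period 2, group 17; Cl is in period 3, group 17; Rb is in period 5, group 1; Sb is in period 5, group 15.
EA tends to increase across a period and decrease down a group, though the pattern is less regular than for IE or radius.
These span different periods and groups, so the two trends combine.
Sb > Rb: Sb lies to the right of Rb in period 5, so the across-period effect alone puts Sb higher.
F > Sb: both effects reinforce here, so F is clearly the higher of the two.
Cl > F: this pair runs against the simple trend — see the exception note.
Note the exception: Cl has a higher electron affinity than F, contrary to the simple trend — F's small 2p subshell makes the incoming electron feel strong e⁻–e⁻ repulsion, so Cl actually releases more energy on gaining an electron.
Tabulated electron affinity (kJ/mol): F 328, Cl 349, Rb 47, Sb 103.
So from lowest to highest: Rb < Sb < F < Cl.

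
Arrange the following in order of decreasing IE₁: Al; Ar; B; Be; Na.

Be is in period 2, group 2; B is in period 2, group 13; Na is in period 3, group 1; Al is in period 3, group 13; Ar is in period 3, group 18.
Removing the outermost electron gets harder across a period and easier down a group.
These span different periods and groups, so the two trends combine.
Al > Na: Al lies to the right of Na in period 3, so the across-period effect alone puts Al higher.
B > Al: B sits above Al in group 13, so the down-group effect alone puts B higher.
Be > B: this pair runs against the simple trend — see the exception note.
Ar > Be: the two effects oppose for this pair; the across-period effect wins (1521 vs 900 kJ/mol).
Note the exception: Be has a higher first ionization energy than B, contrary to the simple trend — removing B's lone 2p electron is easier than breaking Be's filled 2s².
Tabulated first ionization energy (kJ/mol): Be 900, B 801, Na 496, Al 578, Ar 1521.
So from highest to lowest: Ar > Be > B > Al > Na.

Ar, Be, B, Al, Na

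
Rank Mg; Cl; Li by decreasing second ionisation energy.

Li > Cl > Mg

IE_2 is the cost of taking one more electron from the +1 cation: Mg⁺ still has 1 valence electron; Cl⁺ still has 6 valence electrons; Li⁺ is the bare [He] core.
Breaking into a closed-shell core is much more expensive than removing a leftover valence electron — Li has the largest IE_2 here.
Valence configurations: Mg⁺ [Ne]3s¹, Cl⁺ [Ne]3s²3p⁴.
The numbers (kJ/mol): Mg 1451, Cl 2298, Li 7298.
Hence IE_2: Mg < Cl < Li.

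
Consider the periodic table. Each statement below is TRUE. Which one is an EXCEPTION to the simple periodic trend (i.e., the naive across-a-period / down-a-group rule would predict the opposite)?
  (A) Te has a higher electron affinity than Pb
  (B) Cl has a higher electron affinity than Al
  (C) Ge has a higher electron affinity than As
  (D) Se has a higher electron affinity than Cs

(C)

The general trend: electron affinity increases across a period and decreases down a group.
(A) Te (period 5, group 16) vs Pb (period 6, group 14): the stated order agrees with the simple trend.
(B) Cl (period 3, group 17) vs Al (period 3, group 13): the stated order agrees with the simple trend.
(C) Ge (period 4, group 14) vs As (period 4, group 15): the stated order contradicts the simple trend.
(D) Se (period 4, group 16) vs Cs (period 6, group 1): the stated order agrees with the simple trend.
The exception is (C): adding an electron to As's half-filled 4p³ is unfavourable, so Ge (4p²) has the more exothermic EA.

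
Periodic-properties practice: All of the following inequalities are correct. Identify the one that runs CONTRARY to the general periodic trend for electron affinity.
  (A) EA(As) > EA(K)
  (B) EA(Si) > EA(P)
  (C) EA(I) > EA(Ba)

The general trend: electron affinity increases across a period and decreases down a group.
(A) As (period 4, group 15) vs K (period 4, group 1): the stated order agrees with the simple trend.
(B) Si (period 3, group 14) vs P (period 3, group 15): the stated order contradicts the simple trend.
(C) I (period 5, group 17) vs Ba (period 6, group 2): the stated order agrees with the simple trend.
The exception is (B): adding an electron to P's half-filled 3p³ is unfavourable, so Si (3p²) has the more exothermic EA.

(B)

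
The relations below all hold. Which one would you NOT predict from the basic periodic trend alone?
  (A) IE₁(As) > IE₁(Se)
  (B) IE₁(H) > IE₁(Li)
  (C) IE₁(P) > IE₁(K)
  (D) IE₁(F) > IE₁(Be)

(A)

The general trend: IE₁ increases across a period and decreases down a group.
(A) As (period 4, group 15) vs Se (period 4, group 16): the stated order contradicts the simple trend.
(B) H (period 1, group 1) vs Li (period 2, group 1): the stated order agrees with the simple trend.
(C) P (period 3, group 15) vs K (period 4, group 1): the stated order agrees with the simple trend.
(D) F (period 2, group 17) vs Be (period 2, group 2): the stated order agrees with the simple trend.
The exception is (A): Se (4p⁴) ionizes more easily than half-filled As (4p³).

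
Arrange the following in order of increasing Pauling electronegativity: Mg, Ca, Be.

Ca < Mg < Be

Smaller atoms with higher effective nuclear charge are more electronegative.
All are in group 2, so electronegativity increases up the group.
So from lowest to highest: Ca < Mg < Be.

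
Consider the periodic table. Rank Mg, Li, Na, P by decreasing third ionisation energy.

Consider each +2 ion: Mg²⁺ is the bare [Ne] core; Li²⁺ is already 1 electron into the core; Na²⁺ is already 1 electron into the core; P²⁺ still has 3 valence electrons.
Breaking into a closed-shell core is much more expensive than removing a leftover valence electron — Na, Mg and Li have the largest IE_3 here.
The numbers (kJ/mol): Mg 7733, Li 11815, Na 6910, P 2914.
So the third ionization energies run P < Na < Mg < Li.

Li > Mg > Na > P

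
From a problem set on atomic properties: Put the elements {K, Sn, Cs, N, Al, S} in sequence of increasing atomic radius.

N < S < Al < Sn < K < Cs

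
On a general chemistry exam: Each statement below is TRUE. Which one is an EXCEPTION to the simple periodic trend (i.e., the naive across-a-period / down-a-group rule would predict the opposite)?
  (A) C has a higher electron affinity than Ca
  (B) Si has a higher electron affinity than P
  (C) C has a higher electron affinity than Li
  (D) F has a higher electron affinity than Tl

(B)

The general trend: electron affinity increases across a period and decreases down a group.
(A) C (period 2, group 14) vs Ca (period 4, group 2): the stated order agrees with the simple trend.
(B) Si (period 3, group 14) vs P (period 3, group 15): the stated order contradicts the simple trend.
(C) C (period 2, group 14) vs Li (period 2, group 1): the stated order agrees with the simple trend.
(D) F (period 2, group 17) vs Tl (period 6, group 13): the stated order agrees with the simple trend.
The exception is (B): adding an electron to P's half-filled 3p³ is unfavourable, so Si (3p²) has the more exothermic EA.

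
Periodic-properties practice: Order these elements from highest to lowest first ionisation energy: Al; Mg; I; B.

I, B, Mg, Al

IE₁ increases left→right with effective nuclear charge and decreases top→bottom as the valence shell moves farther out.
These span different periods and groups, so the two trends combine.
Mg > Al: this pair runs against the simple trend — see the exception note.
B > Mg: both effects reinforce here, so B is clearly the higher of the two.
I > B: period and group pull opposite ways; the across-period shift dominates (1008 vs 801 kJ/mol).
Note the exception: Mg has a higher first ionization energy than Al, contrary to the simple trend — Al's single 3p electron is easier to remove than one from Mg's filled 3s².
Tabulated first ionization energy (kJ/mol): B 801, Mg 738, Al 578, I 1008.
So from highest to lowest: I > B > Mg > Al.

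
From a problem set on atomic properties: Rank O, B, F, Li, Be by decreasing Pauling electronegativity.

Li is in period 2, group 1; Be is in period 2, group 2; B is in period 2, group 13; O is in period 2, group 16; F is in period 2, group 17.
EN rises left→right (higher Z_eff, smaller atoms) and falls top→bottom (larger, more shielded atoms).
All lie in period 2, so electronegativity increases left to right.
So from highest to lowest: F > O > B > Be > Li.

F > O > B > Be > Li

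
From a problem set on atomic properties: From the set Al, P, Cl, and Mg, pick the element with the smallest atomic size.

Mg is in period 3, group 2; Al is in period 3, group 13; P is in period 3, group 15; Cl is in period 3, group 17.
Radius decreases left→right (rising Z_eff, same n) and increases top→bottom (higher n).
All lie in period 3, so atomic radius increases right to left.
The smallest atomic size among these belongs to Cl.

Cl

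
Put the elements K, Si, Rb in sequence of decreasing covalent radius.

Rb > K > Si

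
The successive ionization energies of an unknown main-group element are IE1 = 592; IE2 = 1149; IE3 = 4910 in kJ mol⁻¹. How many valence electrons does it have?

2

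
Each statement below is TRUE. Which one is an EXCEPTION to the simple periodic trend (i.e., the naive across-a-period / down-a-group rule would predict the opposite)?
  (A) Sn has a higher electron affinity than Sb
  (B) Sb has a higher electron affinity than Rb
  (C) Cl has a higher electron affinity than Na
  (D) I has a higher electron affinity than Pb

(A)

The general trend: electron affinity increases across a period and decreases down a group.
(A) Sn (period 5, group 14) vs Sb (period 5, group 15): the stated order contradicts the simple trend.
(B) Sb (period 5, group 15) vs Rb (period 5, group 1): the stated order agrees with the simple trend.
(C) Cl (period 3, group 17) vs Na (period 3, group 1): the stated order agrees with the simple trend.
(D) I (period 5, group 17) vs Pb (period 6, group 14): the stated order agrees with the simple trend.
The exception is (A): adding an electron to Sb's half-filled 5p³ is unfavourable, so Sn has the more exothermic EA.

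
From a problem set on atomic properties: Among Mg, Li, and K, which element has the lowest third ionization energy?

Consider each +2 ion: Mg²⁺ is the bare [Ne] core; Li²⁺ is already 1 electron into the core; K²⁺ is already 1 electron into the core.
All of these are removing an electron from a noble-gas core or deeper; the smaller core (lower principal quantum number) is held far more tightly, and within a period the higher nuclear charge binds the same core more tightly.
The numbers (kJ/mol): Mg 7733, Li 11815, K 4420.
Hence IE_3: K < Mg < Li.

K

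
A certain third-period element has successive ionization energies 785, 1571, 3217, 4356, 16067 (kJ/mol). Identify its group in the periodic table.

Look for the largest jump between consecutive ionization energies: IE5/IE4 ≈ 3.7, far larger than any earlier ratio.
That jump marks the point where a core electron is being removed. So the atom has 4 valence electrons.
A main-group element with 4 valence electrons is in group 14.

Group 14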